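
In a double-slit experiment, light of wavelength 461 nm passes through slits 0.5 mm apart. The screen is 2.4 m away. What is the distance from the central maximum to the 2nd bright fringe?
y = mλL/d = 4.426 mm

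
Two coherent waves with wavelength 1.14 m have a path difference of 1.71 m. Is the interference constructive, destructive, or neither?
destructive — path difference = 1.5λ, an odd multiple of λ/2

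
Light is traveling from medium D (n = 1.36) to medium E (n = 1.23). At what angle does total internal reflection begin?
θc = arcsin(n₂/n₁) = 64.74°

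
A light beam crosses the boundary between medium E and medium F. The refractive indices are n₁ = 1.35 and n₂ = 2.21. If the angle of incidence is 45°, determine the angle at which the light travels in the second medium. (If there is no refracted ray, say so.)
sin θ₂ = (n₁/n₂)·sin θ₁ = 0.4319 → θ₂ = 25.59°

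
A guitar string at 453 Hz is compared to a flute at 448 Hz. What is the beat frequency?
5 Hz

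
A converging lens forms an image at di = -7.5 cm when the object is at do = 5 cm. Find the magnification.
M = −di/do = 1.5 (upright image)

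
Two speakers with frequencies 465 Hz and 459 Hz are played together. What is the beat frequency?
6 Hz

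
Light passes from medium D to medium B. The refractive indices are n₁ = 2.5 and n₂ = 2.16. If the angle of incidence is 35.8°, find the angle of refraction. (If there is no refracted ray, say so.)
sin θ₂ = (n₁/n₂)·sin θ₁ = 0.677 → θ₂ = 42.61°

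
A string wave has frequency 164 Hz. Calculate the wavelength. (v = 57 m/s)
λ = v/f = 0.3476 m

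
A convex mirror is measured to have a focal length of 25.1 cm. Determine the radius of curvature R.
R = 2|f| = 50.2 cm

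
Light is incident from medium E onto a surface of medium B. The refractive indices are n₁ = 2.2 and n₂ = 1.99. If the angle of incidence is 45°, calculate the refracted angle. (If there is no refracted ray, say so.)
sin θ₂ = (n₁/n₂)·sin θ₁ = 0.7817 → θ₂ = 51.42°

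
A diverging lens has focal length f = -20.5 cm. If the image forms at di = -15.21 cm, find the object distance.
1/do = 1/f − 1/di → do = 58.94 cm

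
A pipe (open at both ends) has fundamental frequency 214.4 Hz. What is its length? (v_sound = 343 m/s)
L = v/(2f₁) = 0.7999 m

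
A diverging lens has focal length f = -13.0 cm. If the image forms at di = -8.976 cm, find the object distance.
1/do = 1/f − 1/di → do = 29 cm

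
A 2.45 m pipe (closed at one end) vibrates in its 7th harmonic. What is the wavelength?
λₙ = 4L/n = 1.4 m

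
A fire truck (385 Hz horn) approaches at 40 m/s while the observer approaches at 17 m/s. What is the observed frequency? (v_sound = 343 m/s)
f_obs = f·(v + v_o)/(v − v_s) = 457.4 Hz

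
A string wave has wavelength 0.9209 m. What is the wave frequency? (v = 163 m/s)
f = v/λ = 177 Hz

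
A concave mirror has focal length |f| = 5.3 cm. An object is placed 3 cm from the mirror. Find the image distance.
f = +5.3 cm (concave); 1/di = 1/f − 1/do → di = -6.913 cm (virtual image, behind mirror)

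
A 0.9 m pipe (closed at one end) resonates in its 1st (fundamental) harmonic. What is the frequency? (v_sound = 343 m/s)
fₙ = nv/(4L) = 95.28 Hz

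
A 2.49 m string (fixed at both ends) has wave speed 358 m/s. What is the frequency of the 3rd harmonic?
fₙ = nv/(2L) = 215.7 Hz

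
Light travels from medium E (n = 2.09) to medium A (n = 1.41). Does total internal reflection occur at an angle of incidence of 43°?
θc = arcsin(n₂/n₁) = 42.43°; 43° > θc, so yes — total internal reflection.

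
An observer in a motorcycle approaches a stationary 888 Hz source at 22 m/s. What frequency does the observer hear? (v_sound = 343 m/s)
f_obs = f·(v + v_o)/v = 945 Hz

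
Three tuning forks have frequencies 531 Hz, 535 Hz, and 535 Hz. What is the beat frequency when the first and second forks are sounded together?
4 Hz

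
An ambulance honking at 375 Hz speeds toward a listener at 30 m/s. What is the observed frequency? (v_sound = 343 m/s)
f_obs = f·v/(v − v_s) = 410.9 Hz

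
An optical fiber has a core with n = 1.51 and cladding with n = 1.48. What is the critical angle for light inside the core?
θc = arcsin(n_cladding/n_core) = 78.56°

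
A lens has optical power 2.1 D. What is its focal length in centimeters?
f = 1/P = 47.62 cm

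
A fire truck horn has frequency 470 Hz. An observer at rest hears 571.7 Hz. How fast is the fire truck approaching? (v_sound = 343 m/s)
v_s = v·(1 − f/f_obs) = 61.02 m/s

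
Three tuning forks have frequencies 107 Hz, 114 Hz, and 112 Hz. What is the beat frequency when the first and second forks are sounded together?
7 Hz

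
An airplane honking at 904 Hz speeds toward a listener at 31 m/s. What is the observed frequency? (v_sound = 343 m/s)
f_obs = f·v/(v − v_s) = 993.8 Hz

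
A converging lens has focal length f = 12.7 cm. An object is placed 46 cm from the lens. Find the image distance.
1/di = 1/f − 1/do → di = 17.54 cm (real image)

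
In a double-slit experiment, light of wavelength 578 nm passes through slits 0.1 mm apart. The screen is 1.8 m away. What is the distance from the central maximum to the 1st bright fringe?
y = mλL/d = 10.4 mm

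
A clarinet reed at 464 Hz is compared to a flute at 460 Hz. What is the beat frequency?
4 Hz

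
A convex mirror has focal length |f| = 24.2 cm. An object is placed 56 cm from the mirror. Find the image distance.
f = −24.2 cm (convex); 1/di = 1/f − 1/do → di = -16.9 cm (virtual image, behind mirror)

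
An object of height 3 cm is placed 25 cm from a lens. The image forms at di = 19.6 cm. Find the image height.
hi = (-di/do) × ho = -2.352 cm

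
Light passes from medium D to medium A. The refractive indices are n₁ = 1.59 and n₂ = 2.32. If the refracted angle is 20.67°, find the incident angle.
sin θ₁ = (n₂/n₁)·sin θ₂ → θ₁ = 31°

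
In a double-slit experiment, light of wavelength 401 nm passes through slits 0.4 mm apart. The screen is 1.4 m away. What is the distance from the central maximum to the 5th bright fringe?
y = mλL/d = 7.017 mm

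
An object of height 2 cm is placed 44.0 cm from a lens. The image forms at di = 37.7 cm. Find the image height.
hi = (-di/do) × ho = -1.714 cm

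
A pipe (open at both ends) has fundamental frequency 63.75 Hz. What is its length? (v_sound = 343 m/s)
L = v/(2f₁) = 2.69 m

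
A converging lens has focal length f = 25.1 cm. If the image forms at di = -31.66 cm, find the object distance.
1/do = 1/f − 1/di → do = 14 cm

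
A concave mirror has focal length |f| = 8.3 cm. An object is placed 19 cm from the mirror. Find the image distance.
f = +8.3 cm (concave); 1/di = 1/f − 1/do → di = 14.74 cm (real image, in front of mirror)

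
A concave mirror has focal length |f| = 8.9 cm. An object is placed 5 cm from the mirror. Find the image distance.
f = +8.9 cm (concave); 1/di = 1/f − 1/do → di = -11.41 cm (virtual image, behind mirror)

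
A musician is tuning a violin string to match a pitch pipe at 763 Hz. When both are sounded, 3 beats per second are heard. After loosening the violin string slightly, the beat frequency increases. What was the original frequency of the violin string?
760 Hz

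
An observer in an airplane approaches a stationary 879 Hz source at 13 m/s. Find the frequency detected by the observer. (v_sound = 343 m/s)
f_obs = f·(v + v_o)/v = 912.3 Hz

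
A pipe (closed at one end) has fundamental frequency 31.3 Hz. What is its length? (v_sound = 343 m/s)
L = v/(4f₁) = 2.74 m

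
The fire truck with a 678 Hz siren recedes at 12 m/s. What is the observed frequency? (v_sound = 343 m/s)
f_obs = f·v/(v + v_s) = 655.1 Hz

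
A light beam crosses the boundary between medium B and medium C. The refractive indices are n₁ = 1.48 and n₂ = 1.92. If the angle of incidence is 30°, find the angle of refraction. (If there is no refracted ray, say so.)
sin θ₂ = (n₁/n₂)·sin θ₁ = 0.3854 → θ₂ = 22.67°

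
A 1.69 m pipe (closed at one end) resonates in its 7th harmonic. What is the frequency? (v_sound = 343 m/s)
fₙ = nv/(4L) = 355.2 Hz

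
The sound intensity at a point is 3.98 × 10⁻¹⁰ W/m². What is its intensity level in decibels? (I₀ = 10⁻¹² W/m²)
β = 10·log₁₀(I/I₀) = 26 dB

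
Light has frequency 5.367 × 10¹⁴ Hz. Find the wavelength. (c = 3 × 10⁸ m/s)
λ = c/f = 559 nm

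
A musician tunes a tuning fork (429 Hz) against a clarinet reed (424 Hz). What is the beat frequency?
5 Hz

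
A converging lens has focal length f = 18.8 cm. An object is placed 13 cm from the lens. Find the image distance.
1/di = 1/f − 1/do → di = -42.14 cm (virtual image)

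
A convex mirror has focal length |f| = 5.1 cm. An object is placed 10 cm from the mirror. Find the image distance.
f = −5.1 cm (convex); 1/di = 1/f − 1/do → di = -3.377 cm (virtual image, behind mirror)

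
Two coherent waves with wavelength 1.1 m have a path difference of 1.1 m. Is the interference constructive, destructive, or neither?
constructive — path difference = 1λ, a whole number of wavelengths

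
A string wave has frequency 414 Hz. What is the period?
T = 1/f = 0.002415 s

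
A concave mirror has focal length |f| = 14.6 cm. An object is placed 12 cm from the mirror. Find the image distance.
f = +14.6 cm (concave); 1/di = 1/f − 1/do → di = -67.38 cm (virtual image, behind mirror)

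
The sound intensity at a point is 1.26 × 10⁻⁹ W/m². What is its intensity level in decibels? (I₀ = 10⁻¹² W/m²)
β = 10·log₁₀(I/I₀) = 31 dB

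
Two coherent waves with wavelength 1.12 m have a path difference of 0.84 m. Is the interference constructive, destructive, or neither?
neither (partial) — path difference = 0.75λ, neither a whole number of wavelengths nor an odd multiple of λ/2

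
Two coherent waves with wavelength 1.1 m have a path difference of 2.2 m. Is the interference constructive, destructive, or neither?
constructive — path difference = 2λ, a whole number of wavelengths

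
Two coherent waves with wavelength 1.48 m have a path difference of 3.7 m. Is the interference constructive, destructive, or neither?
destructive — path difference = 2.5λ, an odd multiple of λ/2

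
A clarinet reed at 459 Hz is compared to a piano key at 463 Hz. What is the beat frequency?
4 Hz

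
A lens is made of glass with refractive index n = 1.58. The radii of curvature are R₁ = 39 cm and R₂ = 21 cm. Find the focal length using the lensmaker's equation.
1/f = (n − 1)(1/R₁ − 1/R₂) → f = -78.45 cm (diverging lens)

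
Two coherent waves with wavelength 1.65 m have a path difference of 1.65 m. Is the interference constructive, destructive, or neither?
constructive — path difference = 1λ, a whole number of wavelengths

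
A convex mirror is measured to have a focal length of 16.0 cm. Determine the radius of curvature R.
R = 2|f| = 32 cm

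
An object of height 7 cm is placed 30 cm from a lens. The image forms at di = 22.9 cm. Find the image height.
hi = (-di/do) × ho = -5.343 cm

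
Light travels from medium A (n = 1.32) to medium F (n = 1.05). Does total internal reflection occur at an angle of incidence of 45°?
θc = arcsin(n₂/n₁) = 52.7°; 45° < θc, so no — the ray refracts.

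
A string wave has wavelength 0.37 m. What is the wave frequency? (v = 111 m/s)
f = v/λ = 300 Hz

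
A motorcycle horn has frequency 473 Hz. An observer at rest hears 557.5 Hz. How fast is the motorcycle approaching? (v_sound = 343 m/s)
v_s = v·(1 − f/f_obs) = 51.99 m/s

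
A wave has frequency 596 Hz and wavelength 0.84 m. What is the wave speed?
v = fλ = 500.6 m/s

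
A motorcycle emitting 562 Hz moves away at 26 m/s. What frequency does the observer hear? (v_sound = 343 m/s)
f_obs = f·v/(v + v_s) = 522.4 Hz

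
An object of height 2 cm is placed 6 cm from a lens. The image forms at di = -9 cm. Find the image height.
hi = (-di/do) × ho = 3 cm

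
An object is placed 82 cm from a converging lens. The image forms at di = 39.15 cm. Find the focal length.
1/f = 1/do + 1/di → f = 26.5 cm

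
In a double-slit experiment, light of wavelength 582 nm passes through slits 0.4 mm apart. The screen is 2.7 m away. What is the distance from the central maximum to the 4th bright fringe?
y = mλL/d = 15.71 mm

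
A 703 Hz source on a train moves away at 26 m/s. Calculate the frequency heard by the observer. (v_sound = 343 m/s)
f_obs = f·v/(v + v_s) = 653.5 Hz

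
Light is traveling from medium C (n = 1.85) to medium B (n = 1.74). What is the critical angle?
θc = arcsin(n₂/n₁) = 70.14°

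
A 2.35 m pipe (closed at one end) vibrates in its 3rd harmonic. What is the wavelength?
λₙ = 4L/n = 3.133 m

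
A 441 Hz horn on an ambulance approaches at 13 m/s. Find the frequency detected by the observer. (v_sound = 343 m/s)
f_obs = f·v/(v − v_s) = 458.4 Hz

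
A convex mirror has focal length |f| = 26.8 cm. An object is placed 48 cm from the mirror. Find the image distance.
f = −26.8 cm (convex); 1/di = 1/f − 1/do → di = -17.2 cm (virtual image, behind mirror)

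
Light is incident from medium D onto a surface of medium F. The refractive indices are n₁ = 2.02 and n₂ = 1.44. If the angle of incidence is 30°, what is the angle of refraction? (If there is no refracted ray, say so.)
sin θ₂ = (n₁/n₂)·sin θ₁ = 0.7014 → θ₂ = 44.54°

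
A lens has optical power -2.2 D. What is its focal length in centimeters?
f = 1/P = -45.45 cm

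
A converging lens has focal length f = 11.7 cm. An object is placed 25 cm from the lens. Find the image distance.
1/di = 1/f − 1/do → di = 21.99 cm (real image)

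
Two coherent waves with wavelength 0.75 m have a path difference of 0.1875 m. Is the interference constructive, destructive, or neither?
neither (partial) — path difference = 0.25λ, neither a whole number of wavelengths nor an odd multiple of λ/2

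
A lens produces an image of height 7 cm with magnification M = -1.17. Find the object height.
ho = |hi|/|M| = 5.983 cm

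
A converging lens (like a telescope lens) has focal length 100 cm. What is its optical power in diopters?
P = 1/f = 1 D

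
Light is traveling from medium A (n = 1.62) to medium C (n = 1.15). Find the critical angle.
θc = arcsin(n₂/n₁) = 45.22°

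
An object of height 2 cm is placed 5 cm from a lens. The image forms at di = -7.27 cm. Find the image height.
hi = (-di/do) × ho = 2.908 cm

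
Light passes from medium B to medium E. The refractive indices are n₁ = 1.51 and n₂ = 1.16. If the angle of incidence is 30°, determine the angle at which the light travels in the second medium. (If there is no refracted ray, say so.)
sin θ₂ = (n₁/n₂)·sin θ₁ = 0.6509 → θ₂ = 40.61°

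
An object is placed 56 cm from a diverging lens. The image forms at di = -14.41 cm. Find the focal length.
1/f = 1/do + 1/di → f = -19.4 cm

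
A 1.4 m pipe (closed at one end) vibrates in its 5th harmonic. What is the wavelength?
λₙ = 4L/n = 1.12 m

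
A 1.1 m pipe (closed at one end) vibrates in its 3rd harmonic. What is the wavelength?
λₙ = 4L/n = 1.467 m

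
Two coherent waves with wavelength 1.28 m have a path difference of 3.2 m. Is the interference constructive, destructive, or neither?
destructive — path difference = 2.5λ, an odd multiple of λ/2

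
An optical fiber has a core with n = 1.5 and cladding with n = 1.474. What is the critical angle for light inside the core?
θc = arcsin(n_cladding/n_core) = 79.32°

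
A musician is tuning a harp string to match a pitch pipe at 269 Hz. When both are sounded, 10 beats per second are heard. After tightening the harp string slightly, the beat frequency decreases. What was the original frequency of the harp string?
259 Hz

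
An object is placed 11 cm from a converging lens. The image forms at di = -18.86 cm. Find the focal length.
1/f = 1/do + 1/di → f = 26.39 cm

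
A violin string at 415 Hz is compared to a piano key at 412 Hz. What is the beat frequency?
3 Hz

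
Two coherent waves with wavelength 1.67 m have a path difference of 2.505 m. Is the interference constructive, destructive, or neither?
destructive — path difference = 1.5λ, an odd multiple of λ/2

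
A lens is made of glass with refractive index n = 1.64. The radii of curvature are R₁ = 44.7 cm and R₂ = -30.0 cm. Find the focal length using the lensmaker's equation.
1/f = (n − 1)(1/R₁ − 1/R₂) → f = 28.05 cm (converging lens)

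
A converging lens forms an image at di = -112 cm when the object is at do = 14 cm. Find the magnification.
M = −di/do = 8 (upright image)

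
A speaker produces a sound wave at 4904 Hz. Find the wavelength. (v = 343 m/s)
λ = v/f = 0.06994 m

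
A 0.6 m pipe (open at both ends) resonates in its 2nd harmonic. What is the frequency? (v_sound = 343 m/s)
fₙ = nv/(2L) = 571.7 Hz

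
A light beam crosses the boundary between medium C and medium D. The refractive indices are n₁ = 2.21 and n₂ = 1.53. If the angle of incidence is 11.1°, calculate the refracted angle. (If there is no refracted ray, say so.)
sin θ₂ = (n₁/n₂)·sin θ₁ = 0.2781 → θ₂ = 16.15°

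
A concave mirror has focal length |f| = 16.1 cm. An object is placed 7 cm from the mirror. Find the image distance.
f = +16.1 cm (concave); 1/di = 1/f − 1/do → di = -12.38 cm (virtual image, behind mirror)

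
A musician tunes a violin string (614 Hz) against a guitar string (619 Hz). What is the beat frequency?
5 Hz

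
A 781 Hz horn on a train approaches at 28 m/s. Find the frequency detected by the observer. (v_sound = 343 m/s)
f_obs = f·v/(v − v_s) = 850.4 Hz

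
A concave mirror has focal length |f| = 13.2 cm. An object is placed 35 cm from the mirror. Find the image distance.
f = +13.2 cm (concave); 1/di = 1/f − 1/do → di = 21.19 cm (real image, in front of mirror)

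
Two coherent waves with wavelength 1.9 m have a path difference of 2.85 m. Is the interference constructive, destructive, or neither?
destructive — path difference = 1.5λ, an odd multiple of λ/2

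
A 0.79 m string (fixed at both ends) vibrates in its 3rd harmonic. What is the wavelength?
λₙ = 2L/n = 0.5267 m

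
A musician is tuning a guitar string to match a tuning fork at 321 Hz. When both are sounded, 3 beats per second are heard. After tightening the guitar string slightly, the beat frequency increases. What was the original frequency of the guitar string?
324 Hz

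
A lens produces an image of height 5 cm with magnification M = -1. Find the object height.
ho = |hi|/|M| = 5 cm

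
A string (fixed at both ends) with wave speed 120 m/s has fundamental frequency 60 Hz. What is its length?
L = v/(2f₁) = 1 m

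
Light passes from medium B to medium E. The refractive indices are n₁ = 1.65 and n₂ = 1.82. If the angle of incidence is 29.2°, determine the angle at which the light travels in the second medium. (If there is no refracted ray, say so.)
sin θ₂ = (n₁/n₂)·sin θ₁ = 0.4423 → θ₂ = 26.25°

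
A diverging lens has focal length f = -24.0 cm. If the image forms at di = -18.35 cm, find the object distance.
1/do = 1/f − 1/di → do = 77.95 cm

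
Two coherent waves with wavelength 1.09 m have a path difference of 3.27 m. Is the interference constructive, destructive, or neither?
constructive — path difference = 3λ, a whole number of wavelengths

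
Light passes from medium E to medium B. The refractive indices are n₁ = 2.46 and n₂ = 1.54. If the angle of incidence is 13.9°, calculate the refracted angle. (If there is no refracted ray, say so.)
sin θ₂ = (n₁/n₂)·sin θ₁ = 0.3837 → θ₂ = 22.57°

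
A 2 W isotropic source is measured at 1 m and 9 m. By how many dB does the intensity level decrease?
Δβ = 20·log₁₀(r₂/r₁) = 19.08 dB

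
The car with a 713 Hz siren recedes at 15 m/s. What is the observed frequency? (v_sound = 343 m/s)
f_obs = f·v/(v + v_s) = 683.1 Hz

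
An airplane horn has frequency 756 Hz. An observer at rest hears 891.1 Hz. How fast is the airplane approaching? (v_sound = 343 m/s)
v_s = v·(1 − f/f_obs) = 52 m/s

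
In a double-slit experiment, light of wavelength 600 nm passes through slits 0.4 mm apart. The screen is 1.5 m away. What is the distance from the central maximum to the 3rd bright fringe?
y = mλL/d = 6.75 mm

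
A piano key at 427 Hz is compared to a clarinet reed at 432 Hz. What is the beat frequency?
5 Hz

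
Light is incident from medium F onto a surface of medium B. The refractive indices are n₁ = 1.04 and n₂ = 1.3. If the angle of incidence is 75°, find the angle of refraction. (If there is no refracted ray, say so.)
sin θ₂ = (n₁/n₂)·sin θ₁ = 0.7727 → θ₂ = 50.6°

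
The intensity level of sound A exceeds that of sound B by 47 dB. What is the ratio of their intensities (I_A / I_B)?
I_A/I_B = 10^(Δβ/10) = 50120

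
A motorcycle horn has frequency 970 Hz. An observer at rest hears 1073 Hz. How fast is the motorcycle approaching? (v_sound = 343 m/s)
v_s = v·(1 − f/f_obs) = 32.93 m/s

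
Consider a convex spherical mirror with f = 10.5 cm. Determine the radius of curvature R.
R = 2|f| = 21 cm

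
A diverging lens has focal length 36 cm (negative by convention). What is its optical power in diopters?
P = 1/f = -2.778 D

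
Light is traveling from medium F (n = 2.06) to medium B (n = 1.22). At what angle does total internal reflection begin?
θc = arcsin(n₂/n₁) = 36.32°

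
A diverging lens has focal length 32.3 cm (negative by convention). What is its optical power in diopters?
P = 1/f = -3.096 D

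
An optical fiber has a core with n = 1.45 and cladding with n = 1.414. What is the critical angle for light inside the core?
θc = arcsin(n_cladding/n_core) = 77.21°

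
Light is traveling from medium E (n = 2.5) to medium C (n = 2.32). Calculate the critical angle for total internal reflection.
θc = arcsin(n₂/n₁) = 68.13°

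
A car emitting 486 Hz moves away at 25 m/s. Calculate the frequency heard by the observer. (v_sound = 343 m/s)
f_obs = f·v/(v + v_s) = 453 Hz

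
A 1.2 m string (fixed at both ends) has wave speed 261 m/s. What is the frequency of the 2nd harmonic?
fₙ = nv/(2L) = 217.5 Hz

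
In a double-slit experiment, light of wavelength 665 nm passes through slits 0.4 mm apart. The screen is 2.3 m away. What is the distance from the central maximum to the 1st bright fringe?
y = mλL/d = 3.824 mm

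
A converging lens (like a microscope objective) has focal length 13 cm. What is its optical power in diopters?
P = 1/f = 7.692 D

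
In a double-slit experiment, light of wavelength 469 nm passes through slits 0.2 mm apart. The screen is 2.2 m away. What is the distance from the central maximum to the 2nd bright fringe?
y = mλL/d = 10.32 mm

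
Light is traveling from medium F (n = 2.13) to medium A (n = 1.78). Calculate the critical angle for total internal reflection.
θc = arcsin(n₂/n₁) = 56.69°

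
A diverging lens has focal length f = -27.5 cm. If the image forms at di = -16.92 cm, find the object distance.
1/do = 1/f − 1/di → do = 43.98 cm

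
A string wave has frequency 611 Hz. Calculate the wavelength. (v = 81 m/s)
λ = v/f = 0.1326 m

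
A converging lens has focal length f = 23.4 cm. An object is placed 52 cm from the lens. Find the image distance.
1/di = 1/f − 1/do → di = 42.55 cm (real image)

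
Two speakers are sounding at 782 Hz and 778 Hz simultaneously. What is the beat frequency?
4 Hz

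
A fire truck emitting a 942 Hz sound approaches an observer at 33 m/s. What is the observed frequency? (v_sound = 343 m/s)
f_obs = f·v/(v − v_s) = 1042 Hz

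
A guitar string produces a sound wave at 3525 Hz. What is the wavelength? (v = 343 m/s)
λ = v/f = 0.0973 m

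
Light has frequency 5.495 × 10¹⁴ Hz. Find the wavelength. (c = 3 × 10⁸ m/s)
λ = c/f = 546 nm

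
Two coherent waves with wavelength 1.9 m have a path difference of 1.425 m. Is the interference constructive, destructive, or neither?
neither (partial) — path difference = 0.75λ, neither a whole number of wavelengths nor an odd multiple of λ/2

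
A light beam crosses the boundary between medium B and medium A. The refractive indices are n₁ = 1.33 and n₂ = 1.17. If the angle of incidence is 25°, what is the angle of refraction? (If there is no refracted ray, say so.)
sin θ₂ = (n₁/n₂)·sin θ₁ = 0.4804 → θ₂ = 28.71°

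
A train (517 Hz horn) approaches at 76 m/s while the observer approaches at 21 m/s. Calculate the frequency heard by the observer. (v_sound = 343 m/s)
f_obs = f·(v + v_o)/(v − v_s) = 704.8 Hz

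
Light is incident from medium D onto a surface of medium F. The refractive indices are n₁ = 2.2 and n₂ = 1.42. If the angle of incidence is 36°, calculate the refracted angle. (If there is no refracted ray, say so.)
sin θ₂ = (n₁/n₂)·sin θ₁ = 0.9107 → θ₂ = 65.6°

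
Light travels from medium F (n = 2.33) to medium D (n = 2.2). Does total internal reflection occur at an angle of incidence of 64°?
θc = arcsin(n₂/n₁) = 70.77°; 64° < θc, so no — the ray refracts.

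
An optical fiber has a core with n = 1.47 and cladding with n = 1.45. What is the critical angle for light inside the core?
θc = arcsin(n_cladding/n_core) = 80.54°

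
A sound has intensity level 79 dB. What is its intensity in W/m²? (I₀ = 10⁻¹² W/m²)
I = I₀·10^(β/10) = 7.94 × 10⁻⁵ W/m²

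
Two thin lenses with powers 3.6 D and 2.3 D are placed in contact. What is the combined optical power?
P_total = P₁ + P₂ = 5.9 D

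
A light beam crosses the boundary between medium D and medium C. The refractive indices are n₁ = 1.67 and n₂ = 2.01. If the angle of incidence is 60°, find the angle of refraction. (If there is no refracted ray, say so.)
sin θ₂ = (n₁/n₂)·sin θ₁ = 0.7195 → θ₂ = 46.02°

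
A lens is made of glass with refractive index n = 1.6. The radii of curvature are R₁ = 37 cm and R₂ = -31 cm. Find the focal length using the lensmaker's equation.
1/f = (n − 1)(1/R₁ − 1/R₂) → f = 28.11 cm (converging lens)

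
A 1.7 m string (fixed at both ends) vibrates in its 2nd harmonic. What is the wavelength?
λₙ = 2L/n = 1.7 m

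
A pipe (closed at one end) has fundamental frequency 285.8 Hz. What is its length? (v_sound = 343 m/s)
L = v/(4f₁) = 0.3 m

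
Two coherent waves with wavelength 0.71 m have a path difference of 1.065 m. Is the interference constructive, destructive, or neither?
destructive — path difference = 1.5λ, an odd multiple of λ/2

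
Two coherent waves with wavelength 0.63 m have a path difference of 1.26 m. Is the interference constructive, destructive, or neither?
constructive — path difference = 2λ, a whole number of wavelengths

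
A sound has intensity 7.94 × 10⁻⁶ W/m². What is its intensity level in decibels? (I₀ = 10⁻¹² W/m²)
β = 10·log₁₀(I/I₀) = 69 dB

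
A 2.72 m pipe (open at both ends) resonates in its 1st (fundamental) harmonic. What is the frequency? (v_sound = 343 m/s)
fₙ = nv/(2L) = 63.05 Hz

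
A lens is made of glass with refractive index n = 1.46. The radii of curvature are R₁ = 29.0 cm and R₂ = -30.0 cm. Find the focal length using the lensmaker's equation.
1/f = (n − 1)(1/R₁ − 1/R₂) → f = 32.06 cm (converging lens)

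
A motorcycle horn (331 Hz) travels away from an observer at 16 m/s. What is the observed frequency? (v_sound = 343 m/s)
f_obs = f·v/(v + v_s) = 316.2 Hz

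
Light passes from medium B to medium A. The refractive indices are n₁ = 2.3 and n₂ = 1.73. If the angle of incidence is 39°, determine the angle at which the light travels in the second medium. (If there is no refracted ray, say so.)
sin θ₂ = (n₁/n₂)·sin θ₁ = 0.8367 → θ₂ = 56.79°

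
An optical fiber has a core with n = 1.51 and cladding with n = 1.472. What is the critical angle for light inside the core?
θc = arcsin(n_cladding/n_core) = 77.12°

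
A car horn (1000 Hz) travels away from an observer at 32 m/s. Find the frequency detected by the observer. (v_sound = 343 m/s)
f_obs = f·v/(v + v_s) = 914.7 Hz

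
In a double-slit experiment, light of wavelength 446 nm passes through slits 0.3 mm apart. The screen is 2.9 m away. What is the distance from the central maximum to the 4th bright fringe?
y = mλL/d = 17.25 mm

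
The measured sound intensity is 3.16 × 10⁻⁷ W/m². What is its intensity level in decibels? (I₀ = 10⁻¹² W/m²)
β = 10·log₁₀(I/I₀) = 55 dB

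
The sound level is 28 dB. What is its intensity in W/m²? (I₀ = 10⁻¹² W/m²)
I = I₀·10^(β/10) = 6.31 × 10⁻¹⁰ W/m²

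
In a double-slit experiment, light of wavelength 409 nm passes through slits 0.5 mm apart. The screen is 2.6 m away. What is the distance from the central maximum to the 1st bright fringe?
y = mλL/d = 2.127 mm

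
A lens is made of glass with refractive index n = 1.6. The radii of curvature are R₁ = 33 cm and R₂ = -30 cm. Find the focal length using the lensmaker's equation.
1/f = (n − 1)(1/R₁ − 1/R₂) → f = 26.19 cm (converging lens)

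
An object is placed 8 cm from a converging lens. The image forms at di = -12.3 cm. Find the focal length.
1/f = 1/do + 1/di → f = 22.88 cm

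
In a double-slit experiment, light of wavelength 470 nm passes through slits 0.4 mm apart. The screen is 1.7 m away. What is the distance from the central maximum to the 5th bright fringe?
y = mλL/d = 9.988 mm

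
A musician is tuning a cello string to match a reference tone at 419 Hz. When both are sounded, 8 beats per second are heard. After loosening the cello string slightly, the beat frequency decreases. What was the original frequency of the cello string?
427 Hz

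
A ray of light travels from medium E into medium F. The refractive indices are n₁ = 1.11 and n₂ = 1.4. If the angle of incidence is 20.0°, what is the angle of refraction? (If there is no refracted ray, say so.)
sin θ₂ = (n₁/n₂)·sin θ₁ = 0.2712 → θ₂ = 15.73°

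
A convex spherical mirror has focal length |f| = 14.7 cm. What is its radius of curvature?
R = 2|f| = 29.4 cm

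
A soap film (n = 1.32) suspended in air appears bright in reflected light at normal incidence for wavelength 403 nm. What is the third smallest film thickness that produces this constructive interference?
2nt = (m − ½)λ with m = 3 → t = (m − ½)λ/(2n) = 381.6 nm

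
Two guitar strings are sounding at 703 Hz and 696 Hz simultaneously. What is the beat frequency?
7 Hz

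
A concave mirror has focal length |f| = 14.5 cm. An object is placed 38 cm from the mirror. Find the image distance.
f = +14.5 cm (concave); 1/di = 1/f − 1/do → di = 23.45 cm (real image, in front of mirror)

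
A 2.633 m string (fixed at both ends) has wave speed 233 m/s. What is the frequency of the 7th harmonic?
fₙ = nv/(2L) = 309.7 Hz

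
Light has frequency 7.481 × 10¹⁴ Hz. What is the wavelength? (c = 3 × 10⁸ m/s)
λ = c/f = 401 nm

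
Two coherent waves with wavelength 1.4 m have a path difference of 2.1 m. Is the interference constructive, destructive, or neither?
destructive — path difference = 1.5λ, an odd multiple of λ/2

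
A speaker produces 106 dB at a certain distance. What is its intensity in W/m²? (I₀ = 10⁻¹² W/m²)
I = I₀·10^(β/10) = 3.98 × 10⁻² W/m²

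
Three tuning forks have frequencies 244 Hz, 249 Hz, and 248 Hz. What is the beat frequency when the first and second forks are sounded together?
5 Hz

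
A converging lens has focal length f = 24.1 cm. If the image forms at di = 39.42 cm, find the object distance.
1/do = 1/f − 1/di → do = 62.01 cm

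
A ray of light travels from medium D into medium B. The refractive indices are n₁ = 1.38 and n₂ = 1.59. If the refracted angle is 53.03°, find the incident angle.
sin θ₁ = (n₂/n₁)·sin θ₂ → θ₁ = 67°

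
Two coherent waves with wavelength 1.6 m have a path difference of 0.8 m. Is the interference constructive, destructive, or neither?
destructive — path difference = 0.5λ, an odd multiple of λ/2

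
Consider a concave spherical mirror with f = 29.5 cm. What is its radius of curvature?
R = 2|f| = 59 cm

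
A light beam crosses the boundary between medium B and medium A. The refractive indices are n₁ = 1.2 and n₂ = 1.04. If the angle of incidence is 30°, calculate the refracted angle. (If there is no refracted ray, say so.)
sin θ₂ = (n₁/n₂)·sin θ₁ = 0.5769 → θ₂ = 35.23°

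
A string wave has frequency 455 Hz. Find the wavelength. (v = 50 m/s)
λ = v/f = 0.1099 m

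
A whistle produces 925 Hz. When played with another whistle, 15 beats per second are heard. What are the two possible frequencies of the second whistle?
f₂ = 925 ± 15 Hz → 940 Hz or 910 Hz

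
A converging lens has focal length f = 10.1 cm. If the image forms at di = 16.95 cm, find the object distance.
1/do = 1/f − 1/di → do = 24.99 cm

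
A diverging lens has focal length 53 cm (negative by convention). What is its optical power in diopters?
P = 1/f = -1.887 D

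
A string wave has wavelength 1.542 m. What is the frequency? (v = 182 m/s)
f = v/λ = 118 Hz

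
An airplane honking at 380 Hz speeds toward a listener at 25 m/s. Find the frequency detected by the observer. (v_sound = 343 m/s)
f_obs = f·v/(v − v_s) = 409.9 Hz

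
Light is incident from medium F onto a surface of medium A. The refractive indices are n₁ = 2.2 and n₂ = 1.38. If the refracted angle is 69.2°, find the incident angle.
sin θ₁ = (n₂/n₁)·sin θ₂ → θ₁ = 35.9°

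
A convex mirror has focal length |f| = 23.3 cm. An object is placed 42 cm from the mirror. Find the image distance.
f = −23.3 cm (convex); 1/di = 1/f − 1/do → di = -14.99 cm (virtual image, behind mirror)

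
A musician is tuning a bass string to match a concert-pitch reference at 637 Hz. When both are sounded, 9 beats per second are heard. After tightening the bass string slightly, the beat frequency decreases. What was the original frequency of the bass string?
628 Hz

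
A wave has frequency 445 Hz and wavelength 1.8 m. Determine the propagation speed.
v = fλ = 801 m/s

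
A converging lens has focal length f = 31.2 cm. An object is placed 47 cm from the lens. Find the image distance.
1/di = 1/f − 1/do → di = 92.81 cm (real image)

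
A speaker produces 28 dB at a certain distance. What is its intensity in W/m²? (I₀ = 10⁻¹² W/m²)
I = I₀·10^(β/10) = 6.31 × 10⁻¹⁰ W/m²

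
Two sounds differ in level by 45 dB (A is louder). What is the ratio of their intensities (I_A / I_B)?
I_A/I_B = 10^(Δβ/10) = 31620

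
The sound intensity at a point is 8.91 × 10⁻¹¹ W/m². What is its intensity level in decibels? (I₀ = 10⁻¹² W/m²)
β = 10·log₁₀(I/I₀) = 19.5 dB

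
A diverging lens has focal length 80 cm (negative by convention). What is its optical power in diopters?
P = 1/f = -1.25 D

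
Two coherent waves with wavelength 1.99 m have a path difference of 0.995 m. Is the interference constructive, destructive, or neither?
destructive — path difference = 0.5λ, an odd multiple of λ/2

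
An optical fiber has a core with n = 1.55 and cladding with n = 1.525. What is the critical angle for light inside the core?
θc = arcsin(n_cladding/n_core) = 79.7°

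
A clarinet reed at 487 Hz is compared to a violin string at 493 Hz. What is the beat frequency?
6 Hz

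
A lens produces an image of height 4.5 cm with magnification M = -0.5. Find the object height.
ho = |hi|/|M| = 9 cm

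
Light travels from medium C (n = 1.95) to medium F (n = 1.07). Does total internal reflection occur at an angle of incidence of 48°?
θc = arcsin(n₂/n₁) = 33.28°; 48° > θc, so yes — total internal reflection.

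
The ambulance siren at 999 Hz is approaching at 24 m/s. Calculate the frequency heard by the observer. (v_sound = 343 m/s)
f_obs = f·v/(v − v_s) = 1074 Hz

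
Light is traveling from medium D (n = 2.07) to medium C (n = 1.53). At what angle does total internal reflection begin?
θc = arcsin(n₂/n₁) = 47.66°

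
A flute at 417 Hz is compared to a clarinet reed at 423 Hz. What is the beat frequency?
6 Hz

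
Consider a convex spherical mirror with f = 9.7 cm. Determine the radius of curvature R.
R = 2|f| = 19.4 cm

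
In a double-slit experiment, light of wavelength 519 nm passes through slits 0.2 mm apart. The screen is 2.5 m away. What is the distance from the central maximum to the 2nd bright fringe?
y = mλL/d = 12.97 mm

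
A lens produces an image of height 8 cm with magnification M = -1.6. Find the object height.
ho = |hi|/|M| = 5 cm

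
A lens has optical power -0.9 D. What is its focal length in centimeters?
f = 1/P = -111.1 cm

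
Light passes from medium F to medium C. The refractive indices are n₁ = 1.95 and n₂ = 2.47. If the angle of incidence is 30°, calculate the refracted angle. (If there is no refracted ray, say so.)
sin θ₂ = (n₁/n₂)·sin θ₁ = 0.3947 → θ₂ = 23.25°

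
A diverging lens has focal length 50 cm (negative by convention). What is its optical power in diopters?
P = 1/f = -2 D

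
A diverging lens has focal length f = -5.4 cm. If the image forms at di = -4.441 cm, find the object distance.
1/do = 1/f − 1/di → do = 25.01 cm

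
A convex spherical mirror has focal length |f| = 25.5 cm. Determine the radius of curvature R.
R = 2|f| = 51 cm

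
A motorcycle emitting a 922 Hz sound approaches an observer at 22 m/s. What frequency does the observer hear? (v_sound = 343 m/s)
f_obs = f·v/(v − v_s) = 985.2 Hz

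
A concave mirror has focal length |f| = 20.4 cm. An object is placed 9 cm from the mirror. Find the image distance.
f = +20.4 cm (concave); 1/di = 1/f − 1/do → di = -16.11 cm (virtual image, behind mirror)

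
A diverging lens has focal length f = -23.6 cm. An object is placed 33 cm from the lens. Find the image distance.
1/di = 1/f − 1/do → di = -13.76 cm (virtual image)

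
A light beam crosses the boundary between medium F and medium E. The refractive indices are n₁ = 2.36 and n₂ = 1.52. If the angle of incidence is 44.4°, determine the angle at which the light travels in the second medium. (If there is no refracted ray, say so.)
sin θ₂ = (n₁/n₂)·sin θ₁ = 1.086 > 1, so there is no refracted ray — the light undergoes total internal reflection.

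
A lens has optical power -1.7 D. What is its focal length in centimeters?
f = 1/P = -58.82 cm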